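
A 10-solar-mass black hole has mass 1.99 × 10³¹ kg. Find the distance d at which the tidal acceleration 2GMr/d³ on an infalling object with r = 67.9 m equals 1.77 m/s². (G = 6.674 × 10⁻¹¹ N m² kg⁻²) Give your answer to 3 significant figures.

2GMr/d³ = a_tidal  ⇒  d = (2GMr / a_tidal)^(1/3)
d = (2 × 6.674×10⁻¹¹ × (1.99 × 10³¹) × (67.9) / (1.77))^(1/3)
  = 4.67 × 10⁷ m

4.67 × 10⁷ m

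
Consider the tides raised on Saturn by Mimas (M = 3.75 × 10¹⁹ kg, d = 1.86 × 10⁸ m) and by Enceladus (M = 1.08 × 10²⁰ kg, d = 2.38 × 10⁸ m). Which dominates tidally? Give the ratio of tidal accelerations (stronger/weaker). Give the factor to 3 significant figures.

Tidal acceleration ∝ M/d³, so compare M/d³ for each.
Mimas: (3.75 × 10¹⁹) / (1.86 × 10⁸)³ = 5.828 × 10⁻⁶
Enceladus: (1.08 × 10²⁰) / (2.38 × 10⁸)³ = 8.011 × 10⁻⁶
Ratio (larger/smaller) = 1.37

Enceladus, by a factor of ≈ 1.37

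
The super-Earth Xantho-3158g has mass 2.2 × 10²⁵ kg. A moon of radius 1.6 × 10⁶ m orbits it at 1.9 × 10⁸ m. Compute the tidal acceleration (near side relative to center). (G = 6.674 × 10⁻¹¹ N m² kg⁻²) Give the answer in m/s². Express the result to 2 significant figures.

Δa = 2GMr/d³
   = 2 × (6.674 × 10⁻¹¹) × (2.2 × 10²⁵) × (1.6 × 10⁶) / (1.9 × 10⁸)³
   = 6.9 × 10⁻⁴ m/s²

6.9 × 10⁻⁴ m/s²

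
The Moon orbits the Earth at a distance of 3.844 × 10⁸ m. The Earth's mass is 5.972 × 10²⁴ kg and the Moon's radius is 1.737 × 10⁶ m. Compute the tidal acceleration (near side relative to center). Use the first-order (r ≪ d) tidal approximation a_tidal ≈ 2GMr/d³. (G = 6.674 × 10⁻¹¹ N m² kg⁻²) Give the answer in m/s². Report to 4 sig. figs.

2.438 × 10⁻⁵ m/s²

Differencing GM/(d−r)² and GM/d² to first order in r/d gives 2GMr/d³.
a_tidal = 2GMr/d³
        = 2 × (6.674 × 10⁻¹¹) × (5.972 × 10²⁴) × (1.737 × 10⁶) / (3.844 × 10⁸)³
        = 2.438 × 10⁻⁵ m/s²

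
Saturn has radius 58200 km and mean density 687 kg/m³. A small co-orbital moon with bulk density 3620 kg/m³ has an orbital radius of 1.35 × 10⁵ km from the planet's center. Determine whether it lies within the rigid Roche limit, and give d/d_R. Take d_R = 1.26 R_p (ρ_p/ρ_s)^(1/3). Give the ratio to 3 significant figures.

outside; d/d_R ≈ 3.20

d_R = 1.26 × (58200 km) × (687/3620)^(1/3) = 42140 km
d/d_R = (1.35 × 10⁵) / (42140) = 3.20
Since d/d_R > 1, the body is outside the Roche limit.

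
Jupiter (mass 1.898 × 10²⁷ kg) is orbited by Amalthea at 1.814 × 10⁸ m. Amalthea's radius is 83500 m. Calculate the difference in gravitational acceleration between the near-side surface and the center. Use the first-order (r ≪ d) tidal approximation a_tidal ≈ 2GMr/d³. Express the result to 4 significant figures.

3.544 × 10⁻³ m/s²

Differencing GM/(d−r)² and GM/d² to first order in r/d gives 2GMr/d³.
a_tidal = 2GMr/d³
        = 2 × (6.674 × 10⁻¹¹) × (1.898 × 10²⁷) × (83500) / (1.814 × 10⁸)³
        = 3.544 × 10⁻³ m/s²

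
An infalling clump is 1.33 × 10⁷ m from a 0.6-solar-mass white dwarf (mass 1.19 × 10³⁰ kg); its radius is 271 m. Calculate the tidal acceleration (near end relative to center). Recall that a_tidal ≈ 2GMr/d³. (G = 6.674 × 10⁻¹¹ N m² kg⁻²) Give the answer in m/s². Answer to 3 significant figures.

1.83 × 10¹ m/s²

Since r ≪ d, expand the inverse-square field across one radius to get the leading 2GMr/d³ term.
a_tidal = 2GMr/d³
        = 2 × (6.674 × 10⁻¹¹) × (1.19 × 10³⁰) × (271) / (1.33 × 10⁷)³
        = 1.83 × 10¹ m/s²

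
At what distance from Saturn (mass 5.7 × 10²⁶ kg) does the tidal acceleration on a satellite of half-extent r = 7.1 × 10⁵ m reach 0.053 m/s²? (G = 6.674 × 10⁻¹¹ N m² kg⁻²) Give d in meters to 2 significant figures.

2GMr/d³ = a_tidal  ⇒  d = (2GMr / a_tidal)^(1/3)
d = (2 × 6.674×10⁻¹¹ × (5.7 × 10²⁶) × (7.1 × 10⁵) / (0.053))^(1/3)
  = 1.0 × 10⁸ m

1.0 × 10⁸ m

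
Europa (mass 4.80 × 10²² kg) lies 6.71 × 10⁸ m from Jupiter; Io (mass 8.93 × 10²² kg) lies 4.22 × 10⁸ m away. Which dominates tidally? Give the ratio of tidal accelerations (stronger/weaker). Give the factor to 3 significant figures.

The tide-raising term goes as M/d³ (the gradient of a 1/d² field).
Europa: (4.80 × 10²²) / (6.71 × 10⁸)³ = 1.589 × 10⁻⁴
Io: (8.93 × 10²²) / (4.22 × 10⁸)³ = 1.188 × 10⁻³
Ratio (larger/smaller) = 7.48

Io, by a factor of ≈ 7.48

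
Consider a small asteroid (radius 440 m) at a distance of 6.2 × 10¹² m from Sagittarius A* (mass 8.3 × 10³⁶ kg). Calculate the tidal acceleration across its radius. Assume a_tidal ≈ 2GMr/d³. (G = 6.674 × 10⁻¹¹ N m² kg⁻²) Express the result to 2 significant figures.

a_tidal = 2GMr/d³
        = 2 × (6.674 × 10⁻¹¹) × (8.3 × 10³⁶) × (440) / (6.2 × 10¹²)³
        = 2.0 × 10⁻⁹ m/s²

2.0 × 10⁻⁹ m/s²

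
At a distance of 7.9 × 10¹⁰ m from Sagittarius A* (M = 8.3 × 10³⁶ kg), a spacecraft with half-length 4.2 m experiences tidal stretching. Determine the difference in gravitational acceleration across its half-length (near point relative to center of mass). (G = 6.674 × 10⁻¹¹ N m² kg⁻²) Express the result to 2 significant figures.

Δg = 2GMr/d³
   = 2 × (6.674 × 10⁻¹¹) × (8.3 × 10³⁶) × (4.2) / (7.9 × 10¹⁰)³
   = 9.4 × 10⁻⁶ m/s²

9.4 × 10⁻⁶ m/s²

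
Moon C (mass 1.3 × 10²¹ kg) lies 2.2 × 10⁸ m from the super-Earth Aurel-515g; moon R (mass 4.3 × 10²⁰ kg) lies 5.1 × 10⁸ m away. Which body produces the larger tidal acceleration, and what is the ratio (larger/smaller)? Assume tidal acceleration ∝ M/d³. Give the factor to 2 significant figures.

Moon C, by a factor of ≈ 38

Tidal acceleration ∝ M/d³, so compare M/d³ for each.
Moon C: (1.3 × 10²¹) / (2.2 × 10⁸)³ = 1.221 × 10⁻⁴
Moon R: (4.3 × 10²⁰) / (5.1 × 10⁸)³ = 3.242 × 10⁻⁶
Ratio (larger/smaller) = 38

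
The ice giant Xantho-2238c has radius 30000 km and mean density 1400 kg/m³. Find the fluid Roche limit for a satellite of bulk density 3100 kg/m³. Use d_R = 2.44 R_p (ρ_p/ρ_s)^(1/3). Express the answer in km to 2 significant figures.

56000 km

d_R = 2.44 × 30000 km × (1400/3100)^(1/3)
    = 56000 km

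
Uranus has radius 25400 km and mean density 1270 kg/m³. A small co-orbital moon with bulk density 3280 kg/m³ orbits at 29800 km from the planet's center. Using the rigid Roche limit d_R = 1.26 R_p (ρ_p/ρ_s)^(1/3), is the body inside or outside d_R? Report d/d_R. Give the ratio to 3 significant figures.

outside; d/d_R ≈ 1.28

d_R = 1.26 × (25400 km) × (1270/3280)^(1/3) = 23330 km
d/d_R = (29800) / (23330) = 1.28
Since d/d_R > 1, the body is outside the Roche limit.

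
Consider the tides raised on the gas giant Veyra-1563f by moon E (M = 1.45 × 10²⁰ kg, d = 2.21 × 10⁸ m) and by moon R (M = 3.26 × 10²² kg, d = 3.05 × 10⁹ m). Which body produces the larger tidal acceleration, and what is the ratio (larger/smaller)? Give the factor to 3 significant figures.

Moon E, by a factor of ≈ 11.7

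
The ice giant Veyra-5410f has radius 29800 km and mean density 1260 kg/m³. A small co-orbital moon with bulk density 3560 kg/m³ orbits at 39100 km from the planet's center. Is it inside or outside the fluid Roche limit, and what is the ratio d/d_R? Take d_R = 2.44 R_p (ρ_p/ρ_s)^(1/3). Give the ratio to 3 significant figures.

inside; d/d_R ≈ 0.760

d_R = 2.44 × (29800 km) × (1260/3560)^(1/3) = 51430 km
d/d_R = (39100) / (51430) = 0.760
Since d/d_R < 1, the body is inside the Roche limit.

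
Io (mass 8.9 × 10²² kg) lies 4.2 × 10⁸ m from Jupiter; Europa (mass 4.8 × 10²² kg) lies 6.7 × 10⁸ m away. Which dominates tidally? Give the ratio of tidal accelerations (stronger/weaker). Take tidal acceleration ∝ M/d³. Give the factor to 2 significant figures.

Io, by a factor of ≈ 7.5

Compare M/d³ for the two perturbers:
Io: (8.9 × 10²²) / (4.2 × 10⁸)³ = 1.201 × 10⁻³
Europa: (4.8 × 10²²) / (6.7 × 10⁸)³ = 1.596 × 10⁻⁴
Ratio (larger/smaller) = 7.5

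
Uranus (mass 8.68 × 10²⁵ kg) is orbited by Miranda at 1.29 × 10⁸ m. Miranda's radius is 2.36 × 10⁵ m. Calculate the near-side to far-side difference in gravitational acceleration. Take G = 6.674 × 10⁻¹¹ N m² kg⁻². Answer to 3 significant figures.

Δg = 4GMr/d³
   = 4 × (6.674 × 10⁻¹¹) × (8.68 × 10²⁵) × (2.36 × 10⁵) / (1.29 × 10⁸)³
   = 2.55 × 10⁻³ m/s²

2.55 × 10⁻³ m/s²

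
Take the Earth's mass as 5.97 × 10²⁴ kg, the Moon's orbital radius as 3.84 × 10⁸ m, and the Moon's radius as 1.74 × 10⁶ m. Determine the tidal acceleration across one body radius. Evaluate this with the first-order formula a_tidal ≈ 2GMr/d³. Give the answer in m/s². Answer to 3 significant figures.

2.45 × 10⁻⁵ m/s²

Δa = 2GMr/d³
   = 2 × (6.674 × 10⁻¹¹) × (5.97 × 10²⁴) × (1.74 × 10⁶) / (3.84 × 10⁸)³
   = 2.45 × 10⁻⁵ m/s²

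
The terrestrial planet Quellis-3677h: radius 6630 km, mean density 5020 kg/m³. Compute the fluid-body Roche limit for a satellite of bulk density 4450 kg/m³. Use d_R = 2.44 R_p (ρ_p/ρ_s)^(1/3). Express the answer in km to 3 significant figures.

16800 km

d_R = 2.44 × 6630 km × (5020/4450)^(1/3)
    = 16800 km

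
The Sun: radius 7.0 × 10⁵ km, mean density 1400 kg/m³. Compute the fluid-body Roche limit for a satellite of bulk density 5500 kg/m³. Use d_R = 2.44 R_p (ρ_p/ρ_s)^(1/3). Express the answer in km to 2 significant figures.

d_R = 2.44 × 7.0 × 10⁵ km × (1400/5500)^(1/3)
    = 1.1 × 10⁶ km

1.1 × 10⁶ km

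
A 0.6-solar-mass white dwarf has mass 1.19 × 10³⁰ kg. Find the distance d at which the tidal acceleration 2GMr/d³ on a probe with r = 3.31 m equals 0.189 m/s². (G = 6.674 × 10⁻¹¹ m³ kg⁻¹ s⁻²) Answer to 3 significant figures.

1.41 × 10⁷ m

2GMr/d³ = a_tidal  ⇒  d = (2GMr / a_tidal)^(1/3)
d = (2 × 6.674×10⁻¹¹ × (1.19 × 10³⁰) × (3.31) / (0.189))^(1/3)
  = 1.41 × 10⁷ m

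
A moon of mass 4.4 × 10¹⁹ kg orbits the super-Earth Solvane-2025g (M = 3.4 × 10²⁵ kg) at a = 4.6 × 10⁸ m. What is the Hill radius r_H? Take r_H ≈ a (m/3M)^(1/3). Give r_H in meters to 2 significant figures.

r_H ≈ a (m/3M)^(1/3)
    = (4.6 × 10⁸) × (4.4 × 10¹⁹ / (3 × 3.4 × 10²⁵))^(1/3)
    = 3.5 × 10⁶ m

3.5 × 10⁶ m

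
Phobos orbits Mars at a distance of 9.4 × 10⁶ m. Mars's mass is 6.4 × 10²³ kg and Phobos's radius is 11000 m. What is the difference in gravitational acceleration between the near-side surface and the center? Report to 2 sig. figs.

Δa = 2GMr/d³
   = 2 × (6.674 × 10⁻¹¹) × (6.4 × 10²³) × (11000) / (9.4 × 10⁶)³
   = 1.1 × 10⁻³ m/s²

1.1 × 10⁻³ m/s²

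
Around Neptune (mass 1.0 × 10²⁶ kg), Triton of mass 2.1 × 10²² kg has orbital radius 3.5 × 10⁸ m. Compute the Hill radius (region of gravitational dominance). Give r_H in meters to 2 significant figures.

1.4 × 10⁷ m

r_H ≈ a (m/3M)^(1/3)
    = (3.5 × 10⁸) × (2.1 × 10²² / (3 × 1.0 × 10²⁶))^(1/3)
    = 1.4 × 10⁷ m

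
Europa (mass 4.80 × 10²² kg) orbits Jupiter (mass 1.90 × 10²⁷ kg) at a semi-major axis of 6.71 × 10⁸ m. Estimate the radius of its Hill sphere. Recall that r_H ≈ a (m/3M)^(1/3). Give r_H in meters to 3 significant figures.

r_H ≈ a (m/3M)^(1/3)
    = (6.71 × 10⁸) × (4.80 × 10²² / (3 × 1.90 × 10²⁷))^(1/3)
    = 1.37 × 10⁷ m

1.37 × 10⁷ m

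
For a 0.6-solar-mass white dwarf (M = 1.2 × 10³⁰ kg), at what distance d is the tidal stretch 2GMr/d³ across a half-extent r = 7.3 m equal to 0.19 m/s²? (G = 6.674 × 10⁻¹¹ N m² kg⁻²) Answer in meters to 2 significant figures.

1.8 × 10⁷ m

2GMr/d³ = a_tidal  ⇒  d = (2GMr / a_tidal)^(1/3)
d = (2 × 6.674×10⁻¹¹ × (1.2 × 10³⁰) × (7.3) / (0.19))^(1/3)
  = 1.8 × 10⁷ m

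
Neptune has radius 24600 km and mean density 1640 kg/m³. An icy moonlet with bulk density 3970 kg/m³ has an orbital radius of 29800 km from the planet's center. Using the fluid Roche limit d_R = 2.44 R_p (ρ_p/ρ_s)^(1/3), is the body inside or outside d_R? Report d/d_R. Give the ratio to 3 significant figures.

inside; d/d_R ≈ 0.667

d_R = 2.44 × (24600 km) × (1640/3970)^(1/3) = 44700 km
d/d_R = (29800) / (44700) = 0.667
Since d/d_R < 1, the body is inside the Roche limit.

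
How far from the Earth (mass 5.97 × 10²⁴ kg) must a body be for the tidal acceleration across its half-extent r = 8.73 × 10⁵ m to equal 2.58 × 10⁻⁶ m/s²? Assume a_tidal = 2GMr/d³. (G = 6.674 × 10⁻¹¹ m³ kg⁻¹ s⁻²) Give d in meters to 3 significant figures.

6.46 × 10⁸ m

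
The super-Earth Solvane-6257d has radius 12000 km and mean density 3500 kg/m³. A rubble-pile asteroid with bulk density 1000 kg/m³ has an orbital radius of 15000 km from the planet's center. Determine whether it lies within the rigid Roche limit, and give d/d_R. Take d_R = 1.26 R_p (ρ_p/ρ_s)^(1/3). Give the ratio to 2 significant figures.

inside; d/d_R ≈ 0.65

d_R = 1.26 × (12000 km) × (3500/1000)^(1/3) = 22960 km
d/d_R = (15000) / (22960) = 0.65
Since d/d_R < 1, the body is inside the Roche limit.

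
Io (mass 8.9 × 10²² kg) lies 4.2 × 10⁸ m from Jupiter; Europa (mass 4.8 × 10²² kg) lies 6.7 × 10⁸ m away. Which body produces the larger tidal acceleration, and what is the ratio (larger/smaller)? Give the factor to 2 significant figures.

The tide-raising term goes as M/d³ (the gradient of a 1/d² field).
Io: (8.9 × 10²²) / (4.2 × 10⁸)³ = 1.201 × 10⁻³
Europa: (4.8 × 10²²) / (6.7 × 10⁸)³ = 1.596 × 10⁻⁴
Ratio (larger/smaller) = 7.5

Io, by a factor of ≈ 7.5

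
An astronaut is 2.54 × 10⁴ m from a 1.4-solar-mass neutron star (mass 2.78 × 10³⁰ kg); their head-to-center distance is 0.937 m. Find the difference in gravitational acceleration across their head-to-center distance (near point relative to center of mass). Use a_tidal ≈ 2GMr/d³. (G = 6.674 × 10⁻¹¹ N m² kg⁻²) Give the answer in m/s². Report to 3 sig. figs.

Differencing GM/(d−r)² and GM/d² to first order in r/d gives 2GMr/d³.
Δg = 2GMr/d³
   = 2 × (6.674 × 10⁻¹¹) × (2.78 × 10³⁰) × (0.937) / (2.54 × 10⁴)³
   = 2.12 × 10⁷ m/s²

2.12 × 10⁷ m/s²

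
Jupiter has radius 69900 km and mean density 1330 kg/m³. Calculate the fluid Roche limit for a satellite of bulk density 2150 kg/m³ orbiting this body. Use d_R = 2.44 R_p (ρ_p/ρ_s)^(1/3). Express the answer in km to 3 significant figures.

d_R = 2.44 × 69900 km × (1330/2150)^(1/3)
    = 1.45 × 10⁵ km

1.45 × 10⁵ km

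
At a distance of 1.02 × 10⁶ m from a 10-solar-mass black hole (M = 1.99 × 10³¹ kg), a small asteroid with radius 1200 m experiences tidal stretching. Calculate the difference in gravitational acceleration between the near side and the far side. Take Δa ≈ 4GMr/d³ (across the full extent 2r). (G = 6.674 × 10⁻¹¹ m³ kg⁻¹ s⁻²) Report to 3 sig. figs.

6.01 × 10⁶ m/s²

a_tidal = 4GMr/d³
        = 4 × (6.674 × 10⁻¹¹) × (1.99 × 10³¹) × (1200) / (1.02 × 10⁶)³
        = 6.01 × 10⁶ m/s²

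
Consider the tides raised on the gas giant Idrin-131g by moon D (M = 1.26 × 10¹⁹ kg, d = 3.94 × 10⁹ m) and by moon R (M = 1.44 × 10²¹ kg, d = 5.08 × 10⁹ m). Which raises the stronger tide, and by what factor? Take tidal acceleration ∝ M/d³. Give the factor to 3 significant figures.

Moon R, by a factor of ≈ 53.3

Tidal acceleration ∝ M/d³, so compare M/d³ for each.
Moon D: (1.26 × 10¹⁹) / (3.94 × 10⁹)³ = 2.060 × 10⁻¹⁰
Moon R: (1.44 × 10²¹) / (5.08 × 10⁹)³ = 1.098 × 10⁻⁸
Ratio (larger/smaller) = 53.3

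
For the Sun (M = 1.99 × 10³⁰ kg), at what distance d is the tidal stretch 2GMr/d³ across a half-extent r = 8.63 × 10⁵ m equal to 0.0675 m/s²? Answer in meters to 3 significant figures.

2GMr/d³ = a_tidal  ⇒  d = (2GMr / a_tidal)^(1/3)
d = (2 × 6.674×10⁻¹¹ × (1.99 × 10³⁰) × (8.63 × 10⁵) / (0.0675))^(1/3)
  = 1.50 × 10⁹ m

1.50 × 10⁹ m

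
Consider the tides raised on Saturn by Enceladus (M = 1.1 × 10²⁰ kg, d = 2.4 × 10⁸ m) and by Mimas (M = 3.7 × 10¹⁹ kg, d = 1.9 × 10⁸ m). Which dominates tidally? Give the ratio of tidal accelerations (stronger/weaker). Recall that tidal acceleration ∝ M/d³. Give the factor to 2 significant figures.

Enceladus, by a factor of ≈ 1.5

Compare M/d³ for the two perturbers:
Enceladus: (1.1 × 10²⁰) / (2.4 × 10⁸)³ = 7.957 × 10⁻⁶
Mimas: (3.7 × 10¹⁹) / (1.9 × 10⁸)³ = 5.394 × 10⁻⁶
Ratio (larger/smaller) = 1.5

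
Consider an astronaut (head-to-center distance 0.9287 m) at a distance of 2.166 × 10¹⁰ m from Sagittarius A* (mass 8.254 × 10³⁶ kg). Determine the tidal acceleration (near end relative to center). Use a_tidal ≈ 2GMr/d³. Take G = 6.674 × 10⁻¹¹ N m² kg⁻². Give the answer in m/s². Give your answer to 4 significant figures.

Δa = 2GMr/d³
   = 2 × (6.674 × 10⁻¹¹) × (8.254 × 10³⁶) × (0.9287) / (2.166 × 10¹⁰)³
   = 1.007 × 10⁻⁴ m/s²

1.007 × 10⁻⁴ m/s²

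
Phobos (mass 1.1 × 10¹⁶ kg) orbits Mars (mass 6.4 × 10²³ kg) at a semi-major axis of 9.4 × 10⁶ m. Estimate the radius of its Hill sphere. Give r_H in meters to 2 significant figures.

1.7 × 10⁴ m

r_H ≈ a (m/3M)^(1/3)
    = (9.4 × 10⁶) × (1.1 × 10¹⁶ / (3 × 6.4 × 10²³))^(1/3)
    = 1.7 × 10⁴ m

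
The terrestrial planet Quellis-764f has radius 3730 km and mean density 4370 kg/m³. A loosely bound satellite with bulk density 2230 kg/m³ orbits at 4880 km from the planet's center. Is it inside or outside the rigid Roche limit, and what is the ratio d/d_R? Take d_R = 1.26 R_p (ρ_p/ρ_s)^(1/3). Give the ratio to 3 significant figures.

d_R = 1.26 × (3730 km) × (4370/2230)^(1/3) = 5881 km
d/d_R = (4880) / (5881) = 0.830
Since d/d_R < 1, the body is inside the Roche limit.

inside; d/d_R ≈ 0.830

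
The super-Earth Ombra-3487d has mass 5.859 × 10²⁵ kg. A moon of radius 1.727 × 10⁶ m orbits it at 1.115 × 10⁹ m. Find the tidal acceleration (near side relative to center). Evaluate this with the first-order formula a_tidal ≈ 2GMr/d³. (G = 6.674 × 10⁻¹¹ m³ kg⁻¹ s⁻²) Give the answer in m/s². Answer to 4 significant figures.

9.743 × 10⁻⁶ m/s²

Δg = 2GMr/d³
   = 2 × (6.674 × 10⁻¹¹) × (5.859 × 10²⁵) × (1.727 × 10⁶) / (1.115 × 10⁹)³
   = 9.743 × 10⁻⁶ m/s²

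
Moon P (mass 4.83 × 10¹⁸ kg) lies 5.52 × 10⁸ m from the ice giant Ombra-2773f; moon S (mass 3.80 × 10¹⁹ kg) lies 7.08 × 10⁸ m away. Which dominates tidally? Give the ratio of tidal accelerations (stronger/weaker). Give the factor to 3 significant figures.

The tide-raising term goes as M/d³ (the gradient of a 1/d² field).
Moon P: (4.83 × 10¹⁸) / (5.52 × 10⁸)³ = 2.872 × 10⁻⁸
Moon S: (3.80 × 10¹⁹) / (7.08 × 10⁸)³ = 1.071 × 10⁻⁷
Ratio (larger/smaller) = 3.73

Moon S, by a factor of ≈ 3.73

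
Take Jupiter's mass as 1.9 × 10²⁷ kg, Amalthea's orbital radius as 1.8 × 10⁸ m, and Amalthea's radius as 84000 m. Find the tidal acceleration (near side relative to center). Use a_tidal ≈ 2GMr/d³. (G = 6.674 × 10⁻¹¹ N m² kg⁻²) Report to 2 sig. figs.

3.7 × 10⁻³ m/s²

The tidal stretch is the gradient of GM/d² times the body's extent r, hence the 1/d³ dependence.
Δg = 2GMr/d³
   = 2 × (6.674 × 10⁻¹¹) × (1.9 × 10²⁷) × (84000) / (1.8 × 10⁸)³
   = 3.7 × 10⁻³ m/s²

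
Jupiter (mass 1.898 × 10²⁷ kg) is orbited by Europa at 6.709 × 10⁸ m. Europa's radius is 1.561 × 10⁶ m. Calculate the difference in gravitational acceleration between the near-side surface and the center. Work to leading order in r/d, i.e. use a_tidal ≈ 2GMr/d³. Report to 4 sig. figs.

1.310 × 10⁻³ m/s²

a_tidal = 2GMr/d³
        = 2 × (6.674 × 10⁻¹¹) × (1.898 × 10²⁷) × (1.561 × 10⁶) / (6.709 × 10⁸)³
        = 1.310 × 10⁻³ m/s²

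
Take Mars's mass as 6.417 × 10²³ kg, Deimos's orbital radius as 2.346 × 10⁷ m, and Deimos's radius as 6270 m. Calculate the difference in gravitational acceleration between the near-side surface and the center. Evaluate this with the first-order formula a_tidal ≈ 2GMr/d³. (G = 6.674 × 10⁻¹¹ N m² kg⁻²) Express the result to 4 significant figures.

4.159 × 10⁻⁵ m/s²

Δg = 2GMr/d³
   = 2 × (6.674 × 10⁻¹¹) × (6.417 × 10²³) × (6270) / (2.346 × 10⁷)³
   = 4.159 × 10⁻⁵ m/s²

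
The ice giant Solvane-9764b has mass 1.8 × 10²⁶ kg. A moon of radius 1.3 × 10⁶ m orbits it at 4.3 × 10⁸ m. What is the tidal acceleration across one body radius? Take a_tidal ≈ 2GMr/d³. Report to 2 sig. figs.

a_tidal = 2GMr/d³
        = 2 × (6.674 × 10⁻¹¹) × (1.8 × 10²⁶) × (1.3 × 10⁶) / (4.3 × 10⁸)³
        = 3.9 × 10⁻⁴ m/s²

3.9 × 10⁻⁴ m/s²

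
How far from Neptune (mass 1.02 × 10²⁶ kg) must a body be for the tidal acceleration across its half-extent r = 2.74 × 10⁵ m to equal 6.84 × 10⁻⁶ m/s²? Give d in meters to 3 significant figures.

8.17 × 10⁸ m

2GMr/d³ = a_tidal  ⇒  d = (2GMr / a_tidal)^(1/3)
d = (2 × 6.674×10⁻¹¹ × (1.02 × 10²⁶) × (2.74 × 10⁵) / (6.84 × 10⁻⁶))^(1/3)
  = 8.17 × 10⁸ m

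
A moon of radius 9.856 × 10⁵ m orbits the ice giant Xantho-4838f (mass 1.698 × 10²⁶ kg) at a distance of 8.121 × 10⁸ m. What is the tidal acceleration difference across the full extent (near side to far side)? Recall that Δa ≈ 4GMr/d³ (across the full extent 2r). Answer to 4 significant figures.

8.342 × 10⁻⁵ m/s²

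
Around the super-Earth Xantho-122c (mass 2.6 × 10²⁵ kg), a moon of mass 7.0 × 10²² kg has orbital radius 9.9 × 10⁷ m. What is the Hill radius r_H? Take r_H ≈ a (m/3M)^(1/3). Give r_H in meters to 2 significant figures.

r_H ≈ a (m/3M)^(1/3)
    = (9.9 × 10⁷) × (7.0 × 10²² / (3 × 2.6 × 10²⁵))^(1/3)
    = 9.5 × 10⁶ m

9.5 × 10⁶ m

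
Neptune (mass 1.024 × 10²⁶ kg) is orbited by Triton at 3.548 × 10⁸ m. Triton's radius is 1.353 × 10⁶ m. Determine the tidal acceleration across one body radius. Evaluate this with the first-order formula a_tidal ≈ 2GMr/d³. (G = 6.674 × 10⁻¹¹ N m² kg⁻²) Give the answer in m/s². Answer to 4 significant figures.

Δg = 2GMr/d³
   = 2 × (6.674 × 10⁻¹¹) × (1.024 × 10²⁶) × (1.353 × 10⁶) / (3.548 × 10⁸)³
   = 4.141 × 10⁻⁴ m/s²

4.141 × 10⁻⁴ m/s²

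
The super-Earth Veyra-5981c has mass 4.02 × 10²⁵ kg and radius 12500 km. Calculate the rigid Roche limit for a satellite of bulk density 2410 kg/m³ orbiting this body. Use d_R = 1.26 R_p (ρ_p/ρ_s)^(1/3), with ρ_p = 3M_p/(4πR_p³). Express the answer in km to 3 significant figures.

ρ_p = 3M_p/(4πR_p³) = 3 × (4.02 × 10²⁵) / (4π × (1.25 × 10⁷ m)³) = 4910 kg/m³
d_R = 1.26 × 12500 km × (4910/2410)^(1/3)
    = 20000 km

20000 km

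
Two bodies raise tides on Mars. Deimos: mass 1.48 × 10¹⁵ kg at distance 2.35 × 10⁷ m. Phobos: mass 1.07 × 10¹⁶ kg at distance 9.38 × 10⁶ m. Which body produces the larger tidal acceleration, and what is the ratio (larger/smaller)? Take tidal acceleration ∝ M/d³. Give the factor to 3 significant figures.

Tidal acceleration ∝ M/d³, so compare M/d³ for each.
Deimos: (1.48 × 10¹⁵) / (2.35 × 10⁷)³ = 1.140 × 10⁻⁷
Phobos: (1.07 × 10¹⁶) / (9.38 × 10⁶)³ = 1.297 × 10⁻⁵
Ratio (larger/smaller) = 114

Phobos, by a factor of ≈ 114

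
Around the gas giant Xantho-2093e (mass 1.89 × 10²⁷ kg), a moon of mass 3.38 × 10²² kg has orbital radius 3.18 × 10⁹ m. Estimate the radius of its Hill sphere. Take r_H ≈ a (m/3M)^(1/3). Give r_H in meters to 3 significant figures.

5.77 × 10⁷ m

r_H ≈ a (m/3M)^(1/3)
    = (3.18 × 10⁹) × (3.38 × 10²² / (3 × 1.89 × 10²⁷))^(1/3)
    = 5.77 × 10⁷ m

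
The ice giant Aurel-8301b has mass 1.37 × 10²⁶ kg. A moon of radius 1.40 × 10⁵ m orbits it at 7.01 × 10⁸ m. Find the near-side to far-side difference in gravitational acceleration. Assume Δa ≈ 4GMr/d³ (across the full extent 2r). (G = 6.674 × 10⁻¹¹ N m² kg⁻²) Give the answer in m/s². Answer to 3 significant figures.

The field gradient is 2GM/d³; across the full diameter 2r the difference is 4GMr/d³.
Δa = 4GMr/d³
   = 4 × (6.674 × 10⁻¹¹) × (1.37 × 10²⁶) × (1.40 × 10⁵) / (7.01 × 10⁸)³
   = 1.49 × 10⁻⁵ m/s²

1.49 × 10⁻⁵ m/s²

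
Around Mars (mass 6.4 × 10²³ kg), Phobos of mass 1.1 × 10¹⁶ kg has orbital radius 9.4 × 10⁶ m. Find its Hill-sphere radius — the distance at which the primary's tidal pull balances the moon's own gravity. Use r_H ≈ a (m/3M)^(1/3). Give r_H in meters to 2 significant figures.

1.7 × 10⁴ m

r_H ≈ a (m/3M)^(1/3)
    = (9.4 × 10⁶) × (1.1 × 10¹⁶ / (3 × 6.4 × 10²³))^(1/3)
    = 1.7 × 10⁴ m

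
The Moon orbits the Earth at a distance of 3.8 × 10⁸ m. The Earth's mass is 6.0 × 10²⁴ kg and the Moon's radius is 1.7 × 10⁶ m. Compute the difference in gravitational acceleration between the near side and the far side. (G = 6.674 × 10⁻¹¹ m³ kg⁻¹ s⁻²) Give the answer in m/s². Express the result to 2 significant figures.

5.0 × 10⁻⁵ m/s²

The field gradient is 2GM/d³; across the full diameter 2r the difference is 4GMr/d³.
Δg = 4GMr/d³
   = 4 × (6.674 × 10⁻¹¹) × (6.0 × 10²⁴) × (1.7 × 10⁶) / (3.8 × 10⁸)³
   = 5.0 × 10⁻⁵ m/s²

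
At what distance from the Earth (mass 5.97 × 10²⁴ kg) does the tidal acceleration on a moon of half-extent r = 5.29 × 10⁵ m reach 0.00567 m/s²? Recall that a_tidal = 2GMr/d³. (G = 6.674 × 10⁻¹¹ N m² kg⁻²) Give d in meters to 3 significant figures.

2GMr/d³ = a_tidal  ⇒  d = (2GMr / a_tidal)^(1/3)
d = (2 × 6.674×10⁻¹¹ × (5.97 × 10²⁴) × (5.29 × 10⁵) / (0.00567))^(1/3)
  = 4.20 × 10⁷ m

4.20 × 10⁷ m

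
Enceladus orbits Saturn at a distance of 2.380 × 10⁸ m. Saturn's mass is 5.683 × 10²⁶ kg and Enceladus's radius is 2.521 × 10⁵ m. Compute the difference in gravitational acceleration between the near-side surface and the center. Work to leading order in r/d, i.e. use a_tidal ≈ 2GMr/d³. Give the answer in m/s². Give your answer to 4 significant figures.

Δa = 2GMr/d³
   = 2 × (6.674 × 10⁻¹¹) × (5.683 × 10²⁶) × (2.521 × 10⁵) / (2.380 × 10⁸)³
   = 1.419 × 10⁻³ m/s²

1.419 × 10⁻³ m/s²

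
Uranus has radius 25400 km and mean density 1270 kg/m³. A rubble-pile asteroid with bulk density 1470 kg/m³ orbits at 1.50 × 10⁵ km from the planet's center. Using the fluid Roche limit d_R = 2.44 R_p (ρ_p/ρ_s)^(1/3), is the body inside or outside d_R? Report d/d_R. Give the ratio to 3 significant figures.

d_R = 2.44 × (25400 km) × (1270/1470)^(1/3) = 59030 km
d/d_R = (1.50 × 10⁵) / (59030) = 2.54
Since d/d_R > 1, the body is outside the Roche limit.

outside; d/d_R ≈ 2.54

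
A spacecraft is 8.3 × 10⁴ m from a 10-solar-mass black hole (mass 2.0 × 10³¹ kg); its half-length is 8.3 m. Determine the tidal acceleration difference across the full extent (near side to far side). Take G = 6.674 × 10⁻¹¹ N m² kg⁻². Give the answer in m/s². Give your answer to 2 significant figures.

Δg = 4GMr/d³
   = 4 × (6.674 × 10⁻¹¹) × (2.0 × 10³¹) × (8.3) / (8.3 × 10⁴)³
   = 7.8 × 10⁷ m/s²

7.8 × 10⁷ m/s²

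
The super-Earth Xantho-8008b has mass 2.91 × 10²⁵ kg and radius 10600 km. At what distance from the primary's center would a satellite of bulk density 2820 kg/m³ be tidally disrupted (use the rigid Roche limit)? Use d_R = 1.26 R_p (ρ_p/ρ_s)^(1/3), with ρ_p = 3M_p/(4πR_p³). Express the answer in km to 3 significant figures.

17000 km

ρ_p = 3M_p/(4πR_p³) = 3 × (2.91 × 10²⁵) / (4π × (1.06 × 10⁷ m)³) = 5830 kg/m³
d_R = 1.26 × 10600 km × (5830/2820)^(1/3)
    = 17000 km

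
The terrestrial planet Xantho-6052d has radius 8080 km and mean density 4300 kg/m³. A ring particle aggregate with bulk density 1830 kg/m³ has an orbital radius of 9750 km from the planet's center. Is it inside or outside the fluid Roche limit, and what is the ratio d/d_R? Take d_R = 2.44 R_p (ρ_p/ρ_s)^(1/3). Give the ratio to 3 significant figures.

d_R = 2.44 × (8080 km) × (4300/1830)^(1/3) = 26210 km
d/d_R = (9750) / (26210) = 0.372
Since d/d_R < 1, the body is inside the Roche limit.

inside; d/d_R ≈ 0.372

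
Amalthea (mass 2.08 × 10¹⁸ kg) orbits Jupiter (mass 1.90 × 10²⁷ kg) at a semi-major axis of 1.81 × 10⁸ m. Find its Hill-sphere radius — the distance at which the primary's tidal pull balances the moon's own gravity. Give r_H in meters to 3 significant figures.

1.29 × 10⁵ m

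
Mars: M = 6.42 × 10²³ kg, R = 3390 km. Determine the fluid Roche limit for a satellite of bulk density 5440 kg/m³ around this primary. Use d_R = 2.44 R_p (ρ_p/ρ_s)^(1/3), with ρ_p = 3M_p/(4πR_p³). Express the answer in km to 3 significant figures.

7420 km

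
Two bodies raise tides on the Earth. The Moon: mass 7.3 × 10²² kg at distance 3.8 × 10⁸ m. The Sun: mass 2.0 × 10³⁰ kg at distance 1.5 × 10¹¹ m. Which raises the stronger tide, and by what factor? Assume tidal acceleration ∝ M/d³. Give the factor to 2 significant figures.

Tidal acceleration ∝ M/d³, so compare M/d³ for each.
The Moon: (7.3 × 10²²) / (3.8 × 10⁸)³ = 1.330 × 10⁻³
The Sun: (2.0 × 10³⁰) / (1.5 × 10¹¹)³ = 5.926 × 10⁻⁴
Ratio (larger/smaller) = 2.2

The Moon, by a factor of ≈ 2.2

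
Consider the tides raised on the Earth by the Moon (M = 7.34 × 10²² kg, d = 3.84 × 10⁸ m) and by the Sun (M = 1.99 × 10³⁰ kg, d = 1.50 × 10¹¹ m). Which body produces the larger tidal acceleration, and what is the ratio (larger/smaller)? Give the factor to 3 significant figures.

The Moon, by a factor of ≈ 2.20

Tidal stretch scales as M/d³; compute that for each body.
The Moon: (7.34 × 10²²) / (3.84 × 10⁸)³ = 1.296 × 10⁻³
The Sun: (1.99 × 10³⁰) / (1.50 × 10¹¹)³ = 5.896 × 10⁻⁴
Ratio (larger/smaller) = 2.20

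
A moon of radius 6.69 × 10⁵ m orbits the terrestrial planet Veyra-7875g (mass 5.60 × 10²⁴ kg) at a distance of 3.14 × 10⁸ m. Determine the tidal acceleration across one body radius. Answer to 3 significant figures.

1.62 × 10⁻⁵ m/s²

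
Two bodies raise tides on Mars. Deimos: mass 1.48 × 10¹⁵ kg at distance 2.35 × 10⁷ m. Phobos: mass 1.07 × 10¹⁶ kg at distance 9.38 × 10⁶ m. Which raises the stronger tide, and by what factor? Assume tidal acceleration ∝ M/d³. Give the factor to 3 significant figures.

Phobos, by a factor of ≈ 114

Tidal acceleration ∝ M/d³, so compare M/d³ for each.
Deimos: (1.48 × 10¹⁵) / (2.35 × 10⁷)³ = 1.140 × 10⁻⁷
Phobos: (1.07 × 10¹⁶) / (9.38 × 10⁶)³ = 1.297 × 10⁻⁵
Ratio (larger/smaller) = 114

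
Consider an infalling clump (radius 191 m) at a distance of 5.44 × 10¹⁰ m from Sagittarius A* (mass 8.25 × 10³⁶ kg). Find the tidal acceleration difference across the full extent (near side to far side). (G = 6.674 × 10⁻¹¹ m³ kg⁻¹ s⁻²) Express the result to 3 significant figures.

2.61 × 10⁻³ m/s²

a_tidal = 4GMr/d³
        = 4 × (6.674 × 10⁻¹¹) × (8.25 × 10³⁶) × (191) / (5.44 × 10¹⁰)³
        = 2.61 × 10⁻³ m/s²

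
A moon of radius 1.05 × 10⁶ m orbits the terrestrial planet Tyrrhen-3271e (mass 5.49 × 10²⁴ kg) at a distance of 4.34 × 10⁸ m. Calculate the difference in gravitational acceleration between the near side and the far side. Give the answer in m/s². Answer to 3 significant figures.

1.88 × 10⁻⁵ m/s²

a_tidal = 4GMr/d³
        = 4 × (6.674 × 10⁻¹¹) × (5.49 × 10²⁴) × (1.05 × 10⁶) / (4.34 × 10⁸)³
        = 1.88 × 10⁻⁵ m/s²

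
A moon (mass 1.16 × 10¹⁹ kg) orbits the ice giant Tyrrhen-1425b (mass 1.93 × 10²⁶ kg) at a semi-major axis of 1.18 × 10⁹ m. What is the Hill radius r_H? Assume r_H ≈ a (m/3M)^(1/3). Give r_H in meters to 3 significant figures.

r_H ≈ a (m/3M)^(1/3)
    = (1.18 × 10⁹) × (1.16 × 10¹⁹ / (3 × 1.93 × 10²⁶))^(1/3)
    = 3.20 × 10⁶ m

3.20 × 10⁶ m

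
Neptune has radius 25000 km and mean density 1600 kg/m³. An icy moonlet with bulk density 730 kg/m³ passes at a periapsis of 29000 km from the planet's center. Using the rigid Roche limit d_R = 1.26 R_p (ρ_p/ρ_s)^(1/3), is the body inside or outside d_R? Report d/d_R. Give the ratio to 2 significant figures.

d_R = 1.26 × (25000 km) × (1600/730)^(1/3) = 40920 km
d/d_R = (29000) / (40920) = 0.71
Since d/d_R < 1, the body is inside the Roche limit.

inside; d/d_R ≈ 0.71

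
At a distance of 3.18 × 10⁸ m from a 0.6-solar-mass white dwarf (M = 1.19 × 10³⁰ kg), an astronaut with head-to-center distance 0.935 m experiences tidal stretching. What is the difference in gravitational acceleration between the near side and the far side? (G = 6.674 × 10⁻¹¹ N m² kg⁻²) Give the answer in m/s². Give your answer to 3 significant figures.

Δg = 4GMr/d³
   = 4 × (6.674 × 10⁻¹¹) × (1.19 × 10³⁰) × (0.935) / (3.18 × 10⁸)³
   = 9.24 × 10⁻⁶ m/s²

9.24 × 10⁻⁶ m/s²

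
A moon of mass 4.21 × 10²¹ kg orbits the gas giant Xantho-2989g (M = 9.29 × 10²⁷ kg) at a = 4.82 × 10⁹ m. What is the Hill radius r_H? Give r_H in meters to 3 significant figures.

2.57 × 10⁷ m

r_H ≈ a (m/3M)^(1/3)
    = (4.82 × 10⁹) × (4.21 × 10²¹ / (3 × 9.29 × 10²⁷))^(1/3)
    = 2.57 × 10⁷ m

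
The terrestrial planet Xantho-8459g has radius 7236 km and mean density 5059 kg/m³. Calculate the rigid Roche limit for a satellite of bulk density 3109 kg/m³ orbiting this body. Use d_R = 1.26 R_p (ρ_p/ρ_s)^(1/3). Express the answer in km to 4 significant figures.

10720 km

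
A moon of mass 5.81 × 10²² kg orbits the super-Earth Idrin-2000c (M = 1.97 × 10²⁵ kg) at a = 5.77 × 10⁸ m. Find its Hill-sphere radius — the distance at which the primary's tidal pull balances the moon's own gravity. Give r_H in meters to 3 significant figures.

r_H ≈ a (m/3M)^(1/3)
    = (5.77 × 10⁸) × (5.81 × 10²² / (3 × 1.97 × 10²⁵))^(1/3)
    = 5.74 × 10⁷ m

5.74 × 10⁷ m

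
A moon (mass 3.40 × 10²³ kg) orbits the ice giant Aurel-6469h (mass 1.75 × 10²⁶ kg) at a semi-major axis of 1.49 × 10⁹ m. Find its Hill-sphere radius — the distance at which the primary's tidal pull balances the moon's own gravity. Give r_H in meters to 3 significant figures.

1.29 × 10⁸ m

r_H ≈ a (m/3M)^(1/3)
    = (1.49 × 10⁹) × (3.40 × 10²³ / (3 × 1.75 × 10²⁶))^(1/3)
    = 1.29 × 10⁸ m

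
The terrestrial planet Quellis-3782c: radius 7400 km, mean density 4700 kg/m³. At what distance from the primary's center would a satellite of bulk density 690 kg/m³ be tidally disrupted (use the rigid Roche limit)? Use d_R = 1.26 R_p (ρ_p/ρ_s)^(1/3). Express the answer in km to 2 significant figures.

18000 km

d_R = 1.26 × 7400 km × (4700/690)^(1/3)
    = 18000 km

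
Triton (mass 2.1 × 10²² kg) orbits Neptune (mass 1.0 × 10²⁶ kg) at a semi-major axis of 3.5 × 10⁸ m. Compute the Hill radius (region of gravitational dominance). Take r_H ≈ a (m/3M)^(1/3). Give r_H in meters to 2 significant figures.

1.4 × 10⁷ m

r_H ≈ a (m/3M)^(1/3)
    = (3.5 × 10⁸) × (2.1 × 10²² / (3 × 1.0 × 10²⁶))^(1/3)
    = 1.4 × 10⁷ m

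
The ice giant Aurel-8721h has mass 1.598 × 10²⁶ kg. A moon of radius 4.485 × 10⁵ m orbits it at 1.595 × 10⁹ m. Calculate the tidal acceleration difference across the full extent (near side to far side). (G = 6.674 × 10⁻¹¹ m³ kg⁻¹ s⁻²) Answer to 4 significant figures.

4.715 × 10⁻⁶ m/s²

Δa = 4GMr/d³
   = 4 × (6.674 × 10⁻¹¹) × (1.598 × 10²⁶) × (4.485 × 10⁵) / (1.595 × 10⁹)³
   = 4.715 × 10⁻⁶ m/s²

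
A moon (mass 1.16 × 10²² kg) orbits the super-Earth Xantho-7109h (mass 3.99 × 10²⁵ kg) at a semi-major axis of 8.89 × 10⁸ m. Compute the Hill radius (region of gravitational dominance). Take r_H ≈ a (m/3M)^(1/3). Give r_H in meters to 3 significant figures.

r_H ≈ a (m/3M)^(1/3)
    = (8.89 × 10⁸) × (1.16 × 10²² / (3 × 3.99 × 10²⁵))^(1/3)
    = 4.08 × 10⁷ m

4.08 × 10⁷ m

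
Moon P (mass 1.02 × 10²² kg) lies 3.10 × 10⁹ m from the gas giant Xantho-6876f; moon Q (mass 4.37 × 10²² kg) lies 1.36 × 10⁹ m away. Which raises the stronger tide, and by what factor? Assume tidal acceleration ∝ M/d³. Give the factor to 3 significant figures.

Moon Q, by a factor of ≈ 50.7

Tidal stretch scales as M/d³; compute that for each body.
Moon P: (1.02 × 10²²) / (3.10 × 10⁹)³ = 3.424 × 10⁻⁷
Moon Q: (4.37 × 10²²) / (1.36 × 10⁹)³ = 1.737 × 10⁻⁵
Ratio (larger/smaller) = 50.7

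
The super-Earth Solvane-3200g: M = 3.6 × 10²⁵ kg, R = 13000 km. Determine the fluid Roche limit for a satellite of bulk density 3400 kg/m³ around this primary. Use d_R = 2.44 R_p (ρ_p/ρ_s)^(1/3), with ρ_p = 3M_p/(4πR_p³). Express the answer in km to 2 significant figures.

ρ_p = 3M_p/(4πR_p³) = 3 × (3.6 × 10²⁵) / (4π × (1.3 × 10⁷ m)³) = 3900 kg/m³
d_R = 2.44 × 13000 km × (3900/3400)^(1/3)
    = 33000 km

33000 km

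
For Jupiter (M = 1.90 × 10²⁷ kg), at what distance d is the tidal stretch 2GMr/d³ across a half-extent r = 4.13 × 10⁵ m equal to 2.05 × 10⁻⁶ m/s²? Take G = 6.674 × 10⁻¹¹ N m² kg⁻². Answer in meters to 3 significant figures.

2GMr/d³ = a_tidal  ⇒  d = (2GMr / a_tidal)^(1/3)
d = (2 × 6.674×10⁻¹¹ × (1.90 × 10²⁷) × (4.13 × 10⁵) / (2.05 × 10⁻⁶))^(1/3)
  = 3.71 × 10⁹ m

3.71 × 10⁹ m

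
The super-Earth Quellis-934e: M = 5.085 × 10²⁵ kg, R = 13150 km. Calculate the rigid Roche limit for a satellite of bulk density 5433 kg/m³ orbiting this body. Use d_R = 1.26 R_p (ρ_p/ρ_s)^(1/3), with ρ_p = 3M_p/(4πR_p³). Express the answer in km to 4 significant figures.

ρ_p = 3M_p/(4πR_p³) = 3 × (5.085 × 10²⁵) / (4π × (1.315 × 10⁷ m)³) = 5339 kg/m³
d_R = 1.26 × 13150 km × (5339/5433)^(1/3)
    = 16470 km

16470 km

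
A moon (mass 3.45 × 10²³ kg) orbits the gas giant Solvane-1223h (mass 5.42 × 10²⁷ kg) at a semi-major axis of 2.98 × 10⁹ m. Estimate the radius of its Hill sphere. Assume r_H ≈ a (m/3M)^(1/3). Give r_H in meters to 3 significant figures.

r_H ≈ a (m/3M)^(1/3)
    = (2.98 × 10⁹) × (3.45 × 10²³ / (3 × 5.42 × 10²⁷))^(1/3)
    = 8.25 × 10⁷ m

8.25 × 10⁷ m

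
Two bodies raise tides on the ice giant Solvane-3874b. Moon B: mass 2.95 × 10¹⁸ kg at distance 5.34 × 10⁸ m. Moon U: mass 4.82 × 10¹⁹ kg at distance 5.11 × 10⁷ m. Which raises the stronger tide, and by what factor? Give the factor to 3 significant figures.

Moon U, by a factor of ≈ 18600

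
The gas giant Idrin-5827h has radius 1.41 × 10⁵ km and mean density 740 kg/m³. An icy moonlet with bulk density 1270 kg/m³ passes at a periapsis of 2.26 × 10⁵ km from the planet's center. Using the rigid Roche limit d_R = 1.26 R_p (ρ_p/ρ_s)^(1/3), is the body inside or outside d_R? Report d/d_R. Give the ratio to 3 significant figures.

outside; d/d_R ≈ 1.52

d_R = 1.26 × (1.41 × 10⁵ km) × (740/1270)^(1/3) = 1.484 × 10⁵ km
d/d_R = (2.26 × 10⁵) / (1.484 × 10⁵) = 1.52
Since d/d_R > 1, the body is outside the Roche limit.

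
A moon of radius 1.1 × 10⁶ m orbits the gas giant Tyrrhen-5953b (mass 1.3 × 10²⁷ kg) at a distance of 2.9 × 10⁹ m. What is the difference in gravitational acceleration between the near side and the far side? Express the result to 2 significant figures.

1.6 × 10⁻⁵ m/s²

The field gradient is 2GM/d³; across the full diameter 2r the difference is 4GMr/d³.
a_tidal = 4GMr/d³
        = 4 × (6.674 × 10⁻¹¹) × (1.3 × 10²⁷) × (1.1 × 10⁶) / (2.9 × 10⁹)³
        = 1.6 × 10⁻⁵ m/s²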